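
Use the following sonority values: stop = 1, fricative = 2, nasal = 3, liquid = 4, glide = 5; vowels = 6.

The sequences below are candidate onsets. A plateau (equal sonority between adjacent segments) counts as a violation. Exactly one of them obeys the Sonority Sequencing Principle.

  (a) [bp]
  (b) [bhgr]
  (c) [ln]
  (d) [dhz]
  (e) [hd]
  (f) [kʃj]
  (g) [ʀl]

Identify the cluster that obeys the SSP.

(a) [bp]: profile 1-1 — violates.
(b) [bhgr]: profile 1-2-1-4 — violates.
(c) [ln]: profile 4-3 — violates.
(d) [dhz]: profile 1-2-2 — violates.
(e) [hd]: profile 2-1 — violates.
(f) [kʃj]: profile 1-2-5 — obeys.
(g) [ʀl]: profile 4-4 — violates.

f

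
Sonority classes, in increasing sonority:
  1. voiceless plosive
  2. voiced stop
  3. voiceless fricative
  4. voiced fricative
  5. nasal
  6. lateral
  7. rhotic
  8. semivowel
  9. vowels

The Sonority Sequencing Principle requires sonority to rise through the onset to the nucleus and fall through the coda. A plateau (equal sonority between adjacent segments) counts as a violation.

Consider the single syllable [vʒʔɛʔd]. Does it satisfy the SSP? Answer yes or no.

Onset: /v/ is a voiced fricative (sonority 4), /ʒ/ is a voiced fricative (sonority 4), /ʔ/ is a voiceless plosive (sonority 1); then the nucleus /ɛ/ (sonority 9).
Onset profile 4-4-1-9 — does not strictly rise throughout.
Coda: /ʔ/ is a voiceless plosive (sonority 1), /d/ is a voiced stop (sonority 2).
Coda profile 9-1-2 — does not strictly fall throughout.

no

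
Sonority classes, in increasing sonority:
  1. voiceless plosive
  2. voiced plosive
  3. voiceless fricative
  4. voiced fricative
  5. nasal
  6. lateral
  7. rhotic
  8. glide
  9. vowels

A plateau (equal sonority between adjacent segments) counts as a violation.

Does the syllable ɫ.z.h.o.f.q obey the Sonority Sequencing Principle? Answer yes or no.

Onset: /ɫ/ is a lateral (sonority 6), /z/ is a voiced fricative (sonority 4), /h/ is a voiceless fricative (sonority 3); then the nucleus /o/ (sonority 9).
Onset profile 6-4-3-9 — does not strictly rise throughout.
Coda: /f/ is a voiceless fricative (sonority 3), /q/ is a voiceless plosive (sonority 1).
Coda profile 9-3-1 — falls from the nucleus.

no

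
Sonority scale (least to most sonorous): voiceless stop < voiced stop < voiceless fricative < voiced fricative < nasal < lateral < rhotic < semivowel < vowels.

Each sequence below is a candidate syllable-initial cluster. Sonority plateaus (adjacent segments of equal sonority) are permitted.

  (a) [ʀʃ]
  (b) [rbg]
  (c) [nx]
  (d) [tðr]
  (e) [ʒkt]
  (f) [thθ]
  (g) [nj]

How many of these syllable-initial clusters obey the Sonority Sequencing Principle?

3

(a) 7-3 → violates
(b) 7-2-2 → violates
(c) 5-3 → violates
(d) 1-4-7 → obeys
(e) 4-1-1 → violates
(f) 1-3-3 → obeys
(g) 5-8 → obeys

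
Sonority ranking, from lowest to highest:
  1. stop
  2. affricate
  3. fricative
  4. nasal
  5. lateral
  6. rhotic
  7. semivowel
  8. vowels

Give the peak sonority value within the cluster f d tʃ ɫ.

/f/ — fricative, sonority 3.
/d/ — stop, sonority 1.
/tʃ/ — affricate, sonority 2.
/ɫ/ — lateral, sonority 5.
The maximum is 5.

5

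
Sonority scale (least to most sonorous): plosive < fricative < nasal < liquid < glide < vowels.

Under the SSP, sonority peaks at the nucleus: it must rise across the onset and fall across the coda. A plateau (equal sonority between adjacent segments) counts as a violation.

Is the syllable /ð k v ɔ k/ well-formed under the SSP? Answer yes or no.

no

Onset: /ð/ is a fricative (sonority 2), /k/ is a plosive (sonority 1), /v/ is a fricative (sonority 2); then the nucleus /ɔ/ (sonority 6).
Onset profile 2-1-2-6 — does not strictly rise throughout.
Coda: /k/ is a plosive (sonority 1).
Coda profile 6-1 — falls from the nucleus.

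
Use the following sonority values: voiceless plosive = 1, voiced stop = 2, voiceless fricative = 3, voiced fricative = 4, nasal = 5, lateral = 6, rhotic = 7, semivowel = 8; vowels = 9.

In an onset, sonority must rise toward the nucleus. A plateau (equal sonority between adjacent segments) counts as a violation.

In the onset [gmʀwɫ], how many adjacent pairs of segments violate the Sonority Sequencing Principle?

1

/g/ is a voiced stop (sonority 2).
/m/ is a nasal (sonority 5).
/ʀ/ is a rhotic (sonority 7).
/w/ is a semivowel (sonority 8).
/ɫ/ is a lateral (sonority 6).
/g/→/m/: 2→5 (rises) — ok.
/m/→/ʀ/: 5→7 (rises) — ok.
/ʀ/→/w/: 7→8 (rises) — ok.
/w/→/ɫ/: 8→6 (does not rise) — violation.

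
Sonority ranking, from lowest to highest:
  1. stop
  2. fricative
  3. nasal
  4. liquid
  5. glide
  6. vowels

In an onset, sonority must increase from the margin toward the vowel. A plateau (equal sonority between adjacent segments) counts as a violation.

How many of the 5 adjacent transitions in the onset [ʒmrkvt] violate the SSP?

2

/ʒ/ is a fricative (sonority 2).
/m/ is a nasal (sonority 3).
/r/ is a liquid (sonority 4).
/k/ is a stop (sonority 1).
/v/ is a fricative (sonority 2).
/t/ is a stop (sonority 1).
/ʒ/→/m/: 2→3 (rises) — ok.
/m/→/r/: 3→4 (rises) — ok.
/r/→/k/: 4→1 (does not rise) — violation.
/k/→/v/: 1→2 (rises) — ok.
/v/→/t/: 2→1 (does not rise) — violation.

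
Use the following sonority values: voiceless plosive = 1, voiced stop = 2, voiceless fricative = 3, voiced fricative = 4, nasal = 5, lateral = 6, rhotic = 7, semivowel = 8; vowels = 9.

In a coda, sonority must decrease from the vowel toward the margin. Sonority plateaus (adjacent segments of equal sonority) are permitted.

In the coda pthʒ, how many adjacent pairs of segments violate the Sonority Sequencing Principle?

/p/ — voiceless plosive, sonority 1.
/t/ — voiceless plosive, sonority 1.
/h/ — voiceless fricative, sonority 3.
/ʒ/ — voiced fricative, sonority 4.
/p/→/t/: 1→1 (plateau, allowed) — ok.
/t/→/h/: 1→3 (does not fall) — violation.
/h/→/ʒ/: 3→4 (does not fall) — violation.

2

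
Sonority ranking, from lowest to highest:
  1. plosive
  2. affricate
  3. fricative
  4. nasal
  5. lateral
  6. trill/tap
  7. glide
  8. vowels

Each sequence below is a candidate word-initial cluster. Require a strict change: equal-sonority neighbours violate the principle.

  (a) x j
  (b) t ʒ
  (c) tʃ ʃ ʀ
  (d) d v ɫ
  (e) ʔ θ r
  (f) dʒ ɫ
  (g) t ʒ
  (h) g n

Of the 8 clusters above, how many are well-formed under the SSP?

8

(a) x j: profile 3-7 — obeys.
(b) t ʒ: profile 1-3 — obeys.
(c) tʃ ʃ ʀ: profile 2-3-6 — obeys.
(d) d v ɫ: profile 1-3-5 — obeys.
(e) ʔ θ r: profile 1-3-6 — obeys.
(f) dʒ ɫ: profile 2-5 — obeys.
(g) t ʒ: profile 1-3 — obeys.
(h) g n: profile 1-4 — obeys.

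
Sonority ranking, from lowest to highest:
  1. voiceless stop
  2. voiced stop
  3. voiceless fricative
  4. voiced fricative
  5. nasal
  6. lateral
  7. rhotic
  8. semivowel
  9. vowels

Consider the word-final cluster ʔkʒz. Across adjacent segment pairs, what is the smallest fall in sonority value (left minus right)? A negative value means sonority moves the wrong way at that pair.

/ʔ/ — voiceless stop, sonority 1.
/k/ — voiceless stop, sonority 1.
/ʒ/ — voiced fricative, sonority 4.
/z/ — voiced fricative, sonority 4.
/ʔ/→/k/: change +0.
/k/→/ʒ/: change -3.
/ʒ/→/z/: change +0.
Minimum = -3.

-3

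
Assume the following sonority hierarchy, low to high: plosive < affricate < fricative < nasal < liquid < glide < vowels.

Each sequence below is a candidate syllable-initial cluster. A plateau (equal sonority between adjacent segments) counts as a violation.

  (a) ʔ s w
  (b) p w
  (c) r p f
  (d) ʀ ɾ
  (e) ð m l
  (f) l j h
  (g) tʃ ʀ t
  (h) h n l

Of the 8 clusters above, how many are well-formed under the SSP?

(a) sonority 1-3-6: well-formed.
(b) sonority 1-6: well-formed.
(c) sonority 5-1-3: ill-formed.
(d) sonority 5-5: ill-formed.
(e) sonority 3-4-5: well-formed.
(f) sonority 5-6-3: ill-formed.
(g) sonority 2-5-1: ill-formed.
(h) sonority 3-4-5: well-formed.

4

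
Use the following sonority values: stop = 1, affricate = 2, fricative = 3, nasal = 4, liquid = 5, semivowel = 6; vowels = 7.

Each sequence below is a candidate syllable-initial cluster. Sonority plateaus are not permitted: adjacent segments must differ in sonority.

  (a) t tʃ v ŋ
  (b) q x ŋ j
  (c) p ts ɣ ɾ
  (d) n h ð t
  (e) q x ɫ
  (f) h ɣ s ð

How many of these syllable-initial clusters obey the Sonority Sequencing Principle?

(a) 1-2-3-4 → obeys
(b) 1-3-4-6 → obeys
(c) 1-2-3-5 → obeys
(d) 4-3-3-1 → violates
(e) 1-3-5 → obeys
(f) 3-3-3-3 → violates

4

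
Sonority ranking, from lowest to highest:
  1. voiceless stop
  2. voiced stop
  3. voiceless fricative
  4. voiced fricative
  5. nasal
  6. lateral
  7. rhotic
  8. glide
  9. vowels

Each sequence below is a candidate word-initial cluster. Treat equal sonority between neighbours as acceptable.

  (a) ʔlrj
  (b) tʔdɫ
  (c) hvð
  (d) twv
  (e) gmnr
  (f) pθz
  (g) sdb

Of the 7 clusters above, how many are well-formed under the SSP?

(a) sonority 1-6-7-8: well-formed.
(b) sonority 1-1-2-6: well-formed.
(c) sonority 3-4-4: well-formed.
(d) sonority 1-8-4: ill-formed.
(e) sonority 2-5-5-7: well-formed.
(f) sonority 1-3-4: well-formed.
(g) sonority 3-2-2: ill-formed.

5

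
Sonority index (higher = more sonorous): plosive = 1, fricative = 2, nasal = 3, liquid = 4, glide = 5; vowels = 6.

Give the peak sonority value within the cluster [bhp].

/b/: plosive = 1.
/h/: fricative = 2.
/p/: plosive = 1.
The maximum is 2.

2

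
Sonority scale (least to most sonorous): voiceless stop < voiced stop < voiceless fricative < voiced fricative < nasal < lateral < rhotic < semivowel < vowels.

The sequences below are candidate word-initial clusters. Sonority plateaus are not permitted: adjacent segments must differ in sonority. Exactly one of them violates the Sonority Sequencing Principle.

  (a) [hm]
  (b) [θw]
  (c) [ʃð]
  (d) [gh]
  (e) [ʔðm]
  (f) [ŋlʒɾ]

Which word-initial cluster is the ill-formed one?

(a) 3-5 → obeys
(b) 3-8 → obeys
(c) 3-4 → obeys
(d) 2-3 → obeys
(e) 1-4-5 → obeys
(f) 5-6-4-7 → violates

f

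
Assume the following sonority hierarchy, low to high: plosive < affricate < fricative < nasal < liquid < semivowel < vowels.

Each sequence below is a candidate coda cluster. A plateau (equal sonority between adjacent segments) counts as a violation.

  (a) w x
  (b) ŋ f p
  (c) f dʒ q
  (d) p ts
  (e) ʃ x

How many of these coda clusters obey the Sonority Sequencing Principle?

3

(a) sonority 6-3: well-formed.
(b) sonority 4-3-1: well-formed.
(c) sonority 3-2-1: well-formed.
(d) sonority 1-2: ill-formed.
(e) sonority 3-3: ill-formed.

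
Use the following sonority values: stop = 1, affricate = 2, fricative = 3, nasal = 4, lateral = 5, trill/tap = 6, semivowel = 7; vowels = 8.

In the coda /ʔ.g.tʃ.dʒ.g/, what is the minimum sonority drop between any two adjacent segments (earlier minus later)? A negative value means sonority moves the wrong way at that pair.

/ʔ/ is a stop (sonority 1).
/g/ is a stop (sonority 1).
/tʃ/ is an affricate (sonority 2).
/dʒ/ is an affricate (sonority 2).
/g/ is a stop (sonority 1).
/ʔ/→/g/: change +0.
/g/→/tʃ/: change -1.
/tʃ/→/dʒ/: change +0.
/dʒ/→/g/: change +1.
Minimum = -1.

-1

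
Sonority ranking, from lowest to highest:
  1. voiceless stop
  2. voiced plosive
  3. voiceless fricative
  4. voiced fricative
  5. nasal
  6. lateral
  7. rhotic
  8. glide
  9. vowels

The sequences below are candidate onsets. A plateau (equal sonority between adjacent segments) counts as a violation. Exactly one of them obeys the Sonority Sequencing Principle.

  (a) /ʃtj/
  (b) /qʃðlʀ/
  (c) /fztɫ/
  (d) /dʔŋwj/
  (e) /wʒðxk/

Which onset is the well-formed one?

b

(a) sonority 3-1-8: ill-formed.
(b) sonority 1-3-4-6-7: well-formed.
(c) sonority 3-4-1-6: ill-formed.
(d) sonority 2-1-5-8-8: ill-formed.
(e) sonority 8-4-4-3-1: ill-formed.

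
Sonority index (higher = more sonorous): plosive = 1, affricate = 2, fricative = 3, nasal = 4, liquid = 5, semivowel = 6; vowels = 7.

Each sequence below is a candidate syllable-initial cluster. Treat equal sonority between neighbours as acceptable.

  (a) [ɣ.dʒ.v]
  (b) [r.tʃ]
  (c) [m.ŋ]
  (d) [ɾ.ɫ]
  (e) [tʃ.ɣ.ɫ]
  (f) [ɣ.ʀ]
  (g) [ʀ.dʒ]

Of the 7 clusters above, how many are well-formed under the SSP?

(a) 3-2-3 → violates
(b) 5-2 → violates
(c) 4-4 → obeys
(d) 5-5 → obeys
(e) 2-3-5 → obeys
(f) 3-5 → obeys
(g) 5-2 → violates

4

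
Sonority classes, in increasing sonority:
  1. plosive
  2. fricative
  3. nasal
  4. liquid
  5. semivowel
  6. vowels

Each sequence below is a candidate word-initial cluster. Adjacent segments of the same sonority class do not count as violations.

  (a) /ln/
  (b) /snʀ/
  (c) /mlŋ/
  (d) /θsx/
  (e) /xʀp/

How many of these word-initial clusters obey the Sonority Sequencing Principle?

2

(a) 4-3 → violates
(b) 2-3-4 → obeys
(c) 3-4-3 → violates
(d) 2-2-2 → obeys
(e) 2-4-1 → violates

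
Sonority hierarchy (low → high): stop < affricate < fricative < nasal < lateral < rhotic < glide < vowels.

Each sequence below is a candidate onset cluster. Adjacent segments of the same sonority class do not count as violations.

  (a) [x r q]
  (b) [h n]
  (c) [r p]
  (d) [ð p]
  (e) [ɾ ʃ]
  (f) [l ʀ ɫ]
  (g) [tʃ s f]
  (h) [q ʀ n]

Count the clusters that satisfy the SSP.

(a) [x r q]: profile 3-6-1 — violates.
(b) [h n]: profile 3-4 — obeys.
(c) [r p]: profile 6-1 — violates.
(d) [ð p]: profile 3-1 — violates.
(e) [ɾ ʃ]: profile 6-3 — violates.
(f) [l ʀ ɫ]: profile 5-6-5 — violates.
(g) [tʃ s f]: profile 2-3-3 — obeys.
(h) [q ʀ n]: profile 1-6-4 — violates.

2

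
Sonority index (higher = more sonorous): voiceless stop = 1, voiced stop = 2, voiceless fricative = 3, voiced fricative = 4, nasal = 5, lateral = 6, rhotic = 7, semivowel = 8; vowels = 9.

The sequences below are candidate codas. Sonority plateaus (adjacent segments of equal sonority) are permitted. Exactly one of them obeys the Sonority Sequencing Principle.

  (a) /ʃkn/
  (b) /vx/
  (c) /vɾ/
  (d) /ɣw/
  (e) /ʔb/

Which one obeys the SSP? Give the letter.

(a) 3-1-5 → violates
(b) 4-3 → obeys
(c) 4-7 → violates
(d) 4-8 → violates
(e) 1-2 → violates

b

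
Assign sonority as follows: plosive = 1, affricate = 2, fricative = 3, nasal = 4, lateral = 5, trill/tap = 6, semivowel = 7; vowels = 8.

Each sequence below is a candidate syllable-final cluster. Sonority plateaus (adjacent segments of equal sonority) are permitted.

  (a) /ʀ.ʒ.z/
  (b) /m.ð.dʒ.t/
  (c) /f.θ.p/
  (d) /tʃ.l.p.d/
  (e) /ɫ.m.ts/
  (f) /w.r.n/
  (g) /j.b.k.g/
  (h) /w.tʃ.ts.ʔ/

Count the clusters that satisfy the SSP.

7

(a) /ʀ.ʒ.z/: profile 6-3-3 — obeys.
(b) /m.ð.dʒ.t/: profile 4-3-2-1 — obeys.
(c) /f.θ.p/: profile 3-3-1 — obeys.
(d) /tʃ.l.p.d/: profile 2-5-1-1 — violates.
(e) /ɫ.m.ts/: profile 5-4-2 — obeys.
(f) /w.r.n/: profile 7-6-4 — obeys.
(g) /j.b.k.g/: profile 7-1-1-1 — obeys.
(h) /w.tʃ.ts.ʔ/: profile 7-2-2-1 — obeys.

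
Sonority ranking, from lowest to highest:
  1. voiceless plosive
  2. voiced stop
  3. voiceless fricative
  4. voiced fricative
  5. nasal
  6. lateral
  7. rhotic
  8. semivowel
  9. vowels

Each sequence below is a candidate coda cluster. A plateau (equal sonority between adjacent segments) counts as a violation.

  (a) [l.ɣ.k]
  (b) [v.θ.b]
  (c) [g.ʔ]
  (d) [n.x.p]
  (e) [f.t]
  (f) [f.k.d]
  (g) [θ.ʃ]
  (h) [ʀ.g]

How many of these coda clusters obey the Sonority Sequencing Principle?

6

(a) sonority 6-4-1: well-formed.
(b) sonority 4-3-2: well-formed.
(c) sonority 2-1: well-formed.
(d) sonority 5-3-1: well-formed.
(e) sonority 3-1: well-formed.
(f) sonority 3-1-2: ill-formed.
(g) sonority 3-3: ill-formed.
(h) sonority 7-2: well-formed.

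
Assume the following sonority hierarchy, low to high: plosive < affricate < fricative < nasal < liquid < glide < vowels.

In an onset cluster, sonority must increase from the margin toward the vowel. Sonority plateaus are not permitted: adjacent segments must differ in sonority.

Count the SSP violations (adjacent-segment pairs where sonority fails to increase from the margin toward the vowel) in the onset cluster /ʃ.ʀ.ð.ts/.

2

/ʃ/ is a fricative (sonority 3).
/ʀ/ is a liquid (sonority 5).
/ð/ is a fricative (sonority 3).
/ts/ is an affricate (sonority 2).
/ʃ/→/ʀ/: 3→5 (rises) — ok.
/ʀ/→/ð/: 5→3 (does not rise) — violation.
/ð/→/ts/: 3→2 (does not rise) — violation.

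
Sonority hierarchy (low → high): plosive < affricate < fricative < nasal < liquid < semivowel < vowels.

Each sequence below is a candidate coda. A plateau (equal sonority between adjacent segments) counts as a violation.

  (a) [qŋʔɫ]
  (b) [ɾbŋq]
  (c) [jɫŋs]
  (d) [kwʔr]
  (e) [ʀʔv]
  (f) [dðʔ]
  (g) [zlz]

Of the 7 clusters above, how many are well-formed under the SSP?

1

(a) [qŋʔɫ]: profile 1-4-1-5 — violates.
(b) [ɾbŋq]: profile 5-1-4-1 — violates.
(c) [jɫŋs]: profile 6-5-4-3 — obeys.
(d) [kwʔr]: profile 1-6-1-5 — violates.
(e) [ʀʔv]: profile 5-1-3 — violates.
(f) [dðʔ]: profile 1-3-1 — violates.
(g) [zlz]: profile 3-5-3 — violates.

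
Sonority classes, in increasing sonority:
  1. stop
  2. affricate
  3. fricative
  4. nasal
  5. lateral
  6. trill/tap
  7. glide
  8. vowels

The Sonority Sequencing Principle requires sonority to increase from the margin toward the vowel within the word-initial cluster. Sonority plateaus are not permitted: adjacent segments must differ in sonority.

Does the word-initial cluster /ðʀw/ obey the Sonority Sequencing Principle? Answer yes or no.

/ð/ is a fricative (sonority 3).
/ʀ/ is a trill/tap (sonority 6).
/w/ is a glide (sonority 7).
The profile 3-6-7 strictly rises, so the word-initial cluster satisfies the SSP.

yes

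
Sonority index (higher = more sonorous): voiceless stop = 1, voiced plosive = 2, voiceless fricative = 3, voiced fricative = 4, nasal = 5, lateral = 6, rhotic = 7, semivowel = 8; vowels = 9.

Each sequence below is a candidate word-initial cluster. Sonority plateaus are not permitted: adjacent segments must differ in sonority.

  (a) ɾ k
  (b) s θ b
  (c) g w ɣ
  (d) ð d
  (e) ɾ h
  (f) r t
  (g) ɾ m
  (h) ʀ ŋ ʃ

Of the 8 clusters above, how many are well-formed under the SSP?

(a) ɾ k: profile 7-1 — violates.
(b) s θ b: profile 3-3-2 — violates.
(c) g w ɣ: profile 2-8-4 — violates.
(d) ð d: profile 4-2 — violates.
(e) ɾ h: profile 7-3 — violates.
(f) r t: profile 7-1 — violates.
(g) ɾ m: profile 7-5 — violates.
(h) ʀ ŋ ʃ: profile 7-5-3 — violates.

0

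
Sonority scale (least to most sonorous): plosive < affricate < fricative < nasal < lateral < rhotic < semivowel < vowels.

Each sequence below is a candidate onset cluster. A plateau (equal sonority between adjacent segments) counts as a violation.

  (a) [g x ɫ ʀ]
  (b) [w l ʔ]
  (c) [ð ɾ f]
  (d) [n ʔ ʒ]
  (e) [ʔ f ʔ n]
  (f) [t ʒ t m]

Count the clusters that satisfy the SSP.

1

(a) sonority 1-3-5-6: well-formed.
(b) sonority 7-5-1: ill-formed.
(c) sonority 3-6-3: ill-formed.
(d) sonority 4-1-3: ill-formed.
(e) sonority 1-3-1-4: ill-formed.
(f) sonority 1-3-1-4: ill-formed.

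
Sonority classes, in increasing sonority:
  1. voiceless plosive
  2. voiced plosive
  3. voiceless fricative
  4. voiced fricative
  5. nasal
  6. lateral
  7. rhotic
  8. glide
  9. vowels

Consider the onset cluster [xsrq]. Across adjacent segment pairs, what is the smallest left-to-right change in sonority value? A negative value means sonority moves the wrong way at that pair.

-6

/x/ is a voiceless fricative (sonority 3).
/s/ is a voiceless fricative (sonority 3).
/r/ is a rhotic (sonority 7).
/q/ is a voiceless plosive (sonority 1).
/x/→/s/: change +0.
/s/→/r/: change +4.
/r/→/q/: change -6.
Minimum = -6.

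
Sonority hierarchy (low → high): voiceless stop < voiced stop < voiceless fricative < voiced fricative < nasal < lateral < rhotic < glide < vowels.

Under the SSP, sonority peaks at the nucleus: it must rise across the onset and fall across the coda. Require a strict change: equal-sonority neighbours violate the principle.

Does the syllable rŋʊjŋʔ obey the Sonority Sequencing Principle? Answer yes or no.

Onset: /r/ is a rhotic (sonority 7), /ŋ/ is a nasal (sonority 5); then the nucleus /ʊ/ (sonority 9).
Onset profile 7-5-9 — does not strictly rise throughout.
Coda: /j/ is a glide (sonority 8), /ŋ/ is a nasal (sonority 5), /ʔ/ is a voiceless stop (sonority 1).
Coda profile 9-8-5-1 — falls from the nucleus.

no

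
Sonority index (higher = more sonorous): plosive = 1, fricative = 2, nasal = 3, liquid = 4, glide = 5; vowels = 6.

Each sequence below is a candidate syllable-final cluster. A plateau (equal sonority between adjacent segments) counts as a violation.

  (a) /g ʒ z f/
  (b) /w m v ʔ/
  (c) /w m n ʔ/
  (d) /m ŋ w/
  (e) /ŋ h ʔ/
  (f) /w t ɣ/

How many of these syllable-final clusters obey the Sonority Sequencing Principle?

2

(a) /g ʒ z f/: profile 1-2-2-2 — violates.
(b) /w m v ʔ/: profile 5-3-2-1 — obeys.
(c) /w m n ʔ/: profile 5-3-3-1 — violates.
(d) /m ŋ w/: profile 3-3-5 — violates.
(e) /ŋ h ʔ/: profile 3-2-1 — obeys.
(f) /w t ɣ/: profile 5-1-2 — violates.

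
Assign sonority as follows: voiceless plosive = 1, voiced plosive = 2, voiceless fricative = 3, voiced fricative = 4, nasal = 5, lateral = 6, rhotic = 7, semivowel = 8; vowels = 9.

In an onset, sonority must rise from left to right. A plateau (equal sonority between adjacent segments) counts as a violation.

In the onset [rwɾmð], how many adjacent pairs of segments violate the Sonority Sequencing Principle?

3

/r/ is a rhotic (sonority 7).
/w/ is a semivowel (sonority 8).
/ɾ/ is a rhotic (sonority 7).
/m/ is a nasal (sonority 5).
/ð/ is a voiced fricative (sonority 4).
/r/→/w/: 7→8 (rises) — ok.
/w/→/ɾ/: 8→7 (does not rise) — violation.
/ɾ/→/m/: 7→5 (does not rise) — violation.
/m/→/ð/: 5→4 (does not rise) — violation.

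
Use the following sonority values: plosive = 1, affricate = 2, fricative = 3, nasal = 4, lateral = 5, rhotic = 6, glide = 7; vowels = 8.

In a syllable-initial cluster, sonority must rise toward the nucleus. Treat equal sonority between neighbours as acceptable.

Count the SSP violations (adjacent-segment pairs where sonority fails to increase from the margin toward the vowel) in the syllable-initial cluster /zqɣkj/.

2

/z/: fricative = 3.
/q/: plosive = 1.
/ɣ/: fricative = 3.
/k/: plosive = 1.
/j/: glide = 7.
/z/→/q/: 3→1 (does not rise) — violation.
/q/→/ɣ/: 1→3 (rises) — ok.
/ɣ/→/k/: 3→1 (does not rise) — violation.
/k/→/j/: 1→7 (rises) — ok.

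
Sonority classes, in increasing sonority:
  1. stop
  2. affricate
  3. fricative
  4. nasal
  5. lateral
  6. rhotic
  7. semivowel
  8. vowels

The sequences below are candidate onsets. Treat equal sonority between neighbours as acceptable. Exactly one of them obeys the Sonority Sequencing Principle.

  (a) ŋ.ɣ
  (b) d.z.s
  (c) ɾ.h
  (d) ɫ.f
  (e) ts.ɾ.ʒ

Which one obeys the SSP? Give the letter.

b

(a) 4-3 → violates
(b) 1-3-3 → obeys
(c) 6-3 → violates
(d) 5-3 → violates
(e) 2-6-3 → violates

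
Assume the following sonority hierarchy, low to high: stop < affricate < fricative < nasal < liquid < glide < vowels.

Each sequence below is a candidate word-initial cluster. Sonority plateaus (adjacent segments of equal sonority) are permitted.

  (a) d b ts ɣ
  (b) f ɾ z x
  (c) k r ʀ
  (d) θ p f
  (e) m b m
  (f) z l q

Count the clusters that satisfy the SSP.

2

(a) sonority 1-1-2-3: well-formed.
(b) sonority 3-5-3-3: ill-formed.
(c) sonority 1-5-5: well-formed.
(d) sonority 3-1-3: ill-formed.
(e) sonority 4-1-4: ill-formed.
(f) sonority 3-5-1: ill-formed.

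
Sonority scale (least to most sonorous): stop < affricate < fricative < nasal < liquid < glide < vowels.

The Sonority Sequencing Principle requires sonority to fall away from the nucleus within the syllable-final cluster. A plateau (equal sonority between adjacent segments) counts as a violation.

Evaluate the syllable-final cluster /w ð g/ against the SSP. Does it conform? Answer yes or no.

/w/: glide = 6.
/ð/: fricative = 3.
/g/: stop = 1.
The profile 6-3-1 strictly falls, so the syllable-final cluster satisfies the SSP.

yes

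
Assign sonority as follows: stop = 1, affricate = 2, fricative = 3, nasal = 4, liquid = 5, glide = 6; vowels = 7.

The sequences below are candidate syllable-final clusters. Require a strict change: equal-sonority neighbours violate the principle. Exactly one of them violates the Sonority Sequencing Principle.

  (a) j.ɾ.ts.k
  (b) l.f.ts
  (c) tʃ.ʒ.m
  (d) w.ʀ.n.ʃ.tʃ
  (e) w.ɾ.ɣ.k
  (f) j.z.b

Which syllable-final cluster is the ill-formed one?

(a) j.ɾ.ts.k: profile 6-5-2-1 — obeys.
(b) l.f.ts: profile 5-3-2 — obeys.
(c) tʃ.ʒ.m: profile 2-3-4 — violates.
(d) w.ʀ.n.ʃ.tʃ: profile 6-5-4-3-2 — obeys.
(e) w.ɾ.ɣ.k: profile 6-5-3-1 — obeys.
(f) j.z.b: profile 6-3-1 — obeys.

c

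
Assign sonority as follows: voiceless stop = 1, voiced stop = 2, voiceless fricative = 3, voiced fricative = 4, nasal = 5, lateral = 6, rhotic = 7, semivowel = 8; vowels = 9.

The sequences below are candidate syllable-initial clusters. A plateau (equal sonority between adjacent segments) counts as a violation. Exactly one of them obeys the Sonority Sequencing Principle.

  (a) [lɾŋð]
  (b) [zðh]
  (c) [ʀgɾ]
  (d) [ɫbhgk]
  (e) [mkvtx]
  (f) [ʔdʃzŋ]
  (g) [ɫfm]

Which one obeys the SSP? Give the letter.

f

(a) sonority 6-7-5-4: ill-formed.
(b) sonority 4-4-3: ill-formed.
(c) sonority 7-2-7: ill-formed.
(d) sonority 6-2-3-2-1: ill-formed.
(e) sonority 5-1-4-1-3: ill-formed.
(f) sonority 1-2-3-4-5: well-formed.
(g) sonority 6-3-5: ill-formed.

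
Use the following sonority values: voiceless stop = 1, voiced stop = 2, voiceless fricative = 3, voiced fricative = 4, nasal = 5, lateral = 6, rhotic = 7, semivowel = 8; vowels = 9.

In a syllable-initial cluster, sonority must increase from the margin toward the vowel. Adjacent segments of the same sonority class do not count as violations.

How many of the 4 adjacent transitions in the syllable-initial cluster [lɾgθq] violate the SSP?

2

/l/ — lateral, sonority 6.
/ɾ/ — rhotic, sonority 7.
/g/ — voiced stop, sonority 2.
/θ/ — voiceless fricative, sonority 3.
/q/ — voiceless stop, sonority 1.
/l/→/ɾ/: 6→7 (rises) — ok.
/ɾ/→/g/: 7→2 (does not rise) — violation.
/g/→/θ/: 2→3 (rises) — ok.
/θ/→/q/: 3→1 (does not rise) — violation.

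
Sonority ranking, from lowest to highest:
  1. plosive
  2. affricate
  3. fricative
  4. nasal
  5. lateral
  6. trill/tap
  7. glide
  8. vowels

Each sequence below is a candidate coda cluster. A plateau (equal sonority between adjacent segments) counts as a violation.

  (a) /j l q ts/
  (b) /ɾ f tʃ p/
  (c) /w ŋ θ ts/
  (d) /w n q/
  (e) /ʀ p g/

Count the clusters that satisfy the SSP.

(a) sonority 7-5-1-2: ill-formed.
(b) sonority 6-3-2-1: well-formed.
(c) sonority 7-4-3-2: well-formed.
(d) sonority 7-4-1: well-formed.
(e) sonority 6-1-1: ill-formed.

3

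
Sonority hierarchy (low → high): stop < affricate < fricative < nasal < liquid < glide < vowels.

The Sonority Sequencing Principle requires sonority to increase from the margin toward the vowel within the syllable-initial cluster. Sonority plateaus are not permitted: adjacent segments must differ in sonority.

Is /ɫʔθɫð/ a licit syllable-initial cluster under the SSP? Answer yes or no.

no

/ɫ/ is a liquid (sonority 5).
/ʔ/ is a stop (sonority 1).
/θ/ is a fricative (sonority 3).
/ɫ/ is a liquid (sonority 5).
/ð/ is a fricative (sonority 3).
The profile is 5-1-3-5-3. Between /ɫ/ (5) and /ʔ/ (1) sonority does not rise, so the cluster violates the SSP.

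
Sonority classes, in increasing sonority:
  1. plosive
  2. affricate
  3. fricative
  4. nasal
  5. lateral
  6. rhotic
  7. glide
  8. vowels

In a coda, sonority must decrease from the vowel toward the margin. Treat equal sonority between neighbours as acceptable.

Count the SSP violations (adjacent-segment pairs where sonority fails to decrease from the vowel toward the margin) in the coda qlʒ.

1

/q/ is a plosive (sonority 1).
/l/ is a lateral (sonority 5).
/ʒ/ is a fricative (sonority 3).
/q/→/l/: 1→5 (does not fall) — violation.
/l/→/ʒ/: 5→3 (falls) — ok.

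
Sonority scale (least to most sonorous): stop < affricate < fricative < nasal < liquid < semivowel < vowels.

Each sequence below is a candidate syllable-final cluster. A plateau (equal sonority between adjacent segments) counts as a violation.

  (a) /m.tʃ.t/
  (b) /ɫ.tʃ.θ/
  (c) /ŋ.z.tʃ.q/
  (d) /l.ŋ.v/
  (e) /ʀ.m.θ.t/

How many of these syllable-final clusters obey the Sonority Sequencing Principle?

(a) /m.tʃ.t/: profile 4-2-1 — obeys.
(b) /ɫ.tʃ.θ/: profile 5-2-3 — violates.
(c) /ŋ.z.tʃ.q/: profile 4-3-2-1 — obeys.
(d) /l.ŋ.v/: profile 5-4-3 — obeys.
(e) /ʀ.m.θ.t/: profile 5-4-3-1 — obeys.

4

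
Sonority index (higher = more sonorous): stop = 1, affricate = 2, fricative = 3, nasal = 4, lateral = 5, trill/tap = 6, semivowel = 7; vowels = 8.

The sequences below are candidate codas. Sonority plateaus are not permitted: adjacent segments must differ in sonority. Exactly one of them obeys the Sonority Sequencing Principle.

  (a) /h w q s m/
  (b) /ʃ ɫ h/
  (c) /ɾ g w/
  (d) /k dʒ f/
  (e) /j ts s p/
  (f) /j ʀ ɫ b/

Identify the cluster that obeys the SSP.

f

(a) 3-7-1-3-4 → violates
(b) 3-5-3 → violates
(c) 6-1-7 → violates
(d) 1-2-3 → violates
(e) 7-2-3-1 → violates
(f) 7-6-5-1 → obeys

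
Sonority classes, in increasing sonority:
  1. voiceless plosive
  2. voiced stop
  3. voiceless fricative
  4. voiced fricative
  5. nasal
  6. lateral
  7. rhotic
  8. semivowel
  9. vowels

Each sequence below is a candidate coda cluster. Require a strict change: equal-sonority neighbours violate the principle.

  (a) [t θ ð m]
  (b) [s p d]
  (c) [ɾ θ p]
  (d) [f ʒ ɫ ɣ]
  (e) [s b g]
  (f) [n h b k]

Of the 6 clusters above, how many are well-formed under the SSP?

(a) sonority 1-3-4-5: ill-formed.
(b) sonority 3-1-2: ill-formed.
(c) sonority 7-3-1: well-formed.
(d) sonority 3-4-6-4: ill-formed.
(e) sonority 3-2-2: ill-formed.
(f) sonority 5-3-2-1: well-formed.

2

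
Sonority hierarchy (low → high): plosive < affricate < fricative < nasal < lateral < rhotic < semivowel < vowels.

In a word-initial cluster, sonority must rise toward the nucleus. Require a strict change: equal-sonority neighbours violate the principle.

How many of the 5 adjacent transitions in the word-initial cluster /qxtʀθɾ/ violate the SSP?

2

/q/ — plosive, sonority 1.
/x/ — fricative, sonority 3.
/t/ — plosive, sonority 1.
/ʀ/ — rhotic, sonority 6.
/θ/ — fricative, sonority 3.
/ɾ/ — rhotic, sonority 6.
/q/→/x/: 1→3 (rises) — ok.
/x/→/t/: 3→1 (does not rise) — violation.
/t/→/ʀ/: 1→6 (rises) — ok.
/ʀ/→/θ/: 6→3 (does not rise) — violation.
/θ/→/ɾ/: 3→6 (rises) — ok.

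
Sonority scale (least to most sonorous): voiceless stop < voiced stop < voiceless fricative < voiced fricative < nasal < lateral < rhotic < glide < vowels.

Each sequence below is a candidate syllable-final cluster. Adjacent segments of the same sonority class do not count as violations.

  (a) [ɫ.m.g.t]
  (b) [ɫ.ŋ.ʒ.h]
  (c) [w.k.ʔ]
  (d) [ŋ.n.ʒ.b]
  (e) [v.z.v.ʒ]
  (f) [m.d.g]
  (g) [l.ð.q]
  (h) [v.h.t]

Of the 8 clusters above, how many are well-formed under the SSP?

(a) 6-5-2-1 → obeys
(b) 6-5-4-3 → obeys
(c) 8-1-1 → obeys
(d) 5-5-4-2 → obeys
(e) 4-4-4-4 → obeys
(f) 5-2-2 → obeys
(g) 6-4-1 → obeys
(h) 4-3-1 → obeys

8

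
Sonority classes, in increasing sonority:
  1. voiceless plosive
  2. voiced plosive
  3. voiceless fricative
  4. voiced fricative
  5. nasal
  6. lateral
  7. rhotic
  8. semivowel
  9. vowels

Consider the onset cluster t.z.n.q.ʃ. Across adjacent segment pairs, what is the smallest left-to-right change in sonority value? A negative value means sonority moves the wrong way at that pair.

/t/ is a voiceless plosive (sonority 1).
/z/ is a voiced fricative (sonority 4).
/n/ is a nasal (sonority 5).
/q/ is a voiceless plosive (sonority 1).
/ʃ/ is a voiceless fricative (sonority 3).
/t/→/z/: change +3.
/z/→/n/: change +1.
/n/→/q/: change -4.
/q/→/ʃ/: change +2.
Minimum = -4.

-4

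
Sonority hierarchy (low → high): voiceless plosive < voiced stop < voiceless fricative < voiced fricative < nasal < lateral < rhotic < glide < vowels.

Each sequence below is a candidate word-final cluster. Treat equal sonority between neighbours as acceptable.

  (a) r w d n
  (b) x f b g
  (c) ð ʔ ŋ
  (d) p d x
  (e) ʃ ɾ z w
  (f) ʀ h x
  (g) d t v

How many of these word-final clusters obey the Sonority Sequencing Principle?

(a) sonority 7-8-2-5: ill-formed.
(b) sonority 3-3-2-2: well-formed.
(c) sonority 4-1-5: ill-formed.
(d) sonority 1-2-3: ill-formed.
(e) sonority 3-7-4-8: ill-formed.
(f) sonority 7-3-3: well-formed.
(g) sonority 2-1-4: ill-formed.

2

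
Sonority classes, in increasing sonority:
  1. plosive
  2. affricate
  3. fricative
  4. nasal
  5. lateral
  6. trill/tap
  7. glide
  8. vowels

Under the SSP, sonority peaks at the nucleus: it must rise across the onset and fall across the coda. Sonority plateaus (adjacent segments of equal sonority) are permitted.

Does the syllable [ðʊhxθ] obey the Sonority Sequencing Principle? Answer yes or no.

Onset: /ð/ is a fricative (sonority 3); then the nucleus /ʊ/ (sonority 8).
Onset profile 3-8 — rises to the nucleus.
Coda: /h/ is a fricative (sonority 3), /x/ is a fricative (sonority 3), /θ/ is a fricative (sonority 3).
Coda profile 8-3-3-3 — falls from the nucleus.

yes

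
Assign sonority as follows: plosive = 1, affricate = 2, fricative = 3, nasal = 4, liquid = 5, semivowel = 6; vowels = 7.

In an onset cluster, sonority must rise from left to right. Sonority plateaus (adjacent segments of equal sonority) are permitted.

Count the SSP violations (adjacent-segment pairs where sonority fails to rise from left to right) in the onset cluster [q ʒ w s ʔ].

2

/q/ is a plosive (sonority 1).
/ʒ/ is a fricative (sonority 3).
/w/ is a semivowel (sonority 6).
/s/ is a fricative (sonority 3).
/ʔ/ is a plosive (sonority 1).
/q/→/ʒ/: 1→3 (rises) — ok.
/ʒ/→/w/: 3→6 (rises) — ok.
/w/→/s/: 6→3 (does not rise) — violation.
/s/→/ʔ/: 3→1 (does not rise) — violation.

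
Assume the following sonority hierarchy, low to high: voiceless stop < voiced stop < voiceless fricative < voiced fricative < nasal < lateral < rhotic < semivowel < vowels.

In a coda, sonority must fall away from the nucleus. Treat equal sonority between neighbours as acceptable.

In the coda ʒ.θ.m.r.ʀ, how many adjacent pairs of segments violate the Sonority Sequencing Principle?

2

/ʒ/ — voiced fricative, sonority 4.
/θ/ — voiceless fricative, sonority 3.
/m/ — nasal, sonority 5.
/r/ — rhotic, sonority 7.
/ʀ/ — rhotic, sonority 7.
/ʒ/→/θ/: 4→3 (falls) — ok.
/θ/→/m/: 3→5 (does not fall) — violation.
/m/→/r/: 5→7 (does not fall) — violation.
/r/→/ʀ/: 7→7 (plateau, allowed) — ok.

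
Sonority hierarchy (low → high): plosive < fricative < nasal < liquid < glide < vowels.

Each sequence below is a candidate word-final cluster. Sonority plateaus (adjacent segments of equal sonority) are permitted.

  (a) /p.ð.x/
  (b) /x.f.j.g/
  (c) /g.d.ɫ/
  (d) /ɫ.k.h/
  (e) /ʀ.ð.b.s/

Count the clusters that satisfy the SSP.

(a) /p.ð.x/: profile 1-2-2 — violates.
(b) /x.f.j.g/: profile 2-2-5-1 — violates.
(c) /g.d.ɫ/: profile 1-1-4 — violates.
(d) /ɫ.k.h/: profile 4-1-2 — violates.
(e) /ʀ.ð.b.s/: profile 4-2-1-2 — violates.

0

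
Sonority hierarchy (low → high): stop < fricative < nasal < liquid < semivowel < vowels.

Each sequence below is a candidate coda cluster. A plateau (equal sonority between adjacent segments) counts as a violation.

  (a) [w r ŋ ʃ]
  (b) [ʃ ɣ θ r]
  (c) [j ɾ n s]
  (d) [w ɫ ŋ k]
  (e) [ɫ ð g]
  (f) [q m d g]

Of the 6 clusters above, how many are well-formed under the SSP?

(a) sonority 5-4-3-2: well-formed.
(b) sonority 2-2-2-4: ill-formed.
(c) sonority 5-4-3-2: well-formed.
(d) sonority 5-4-3-1: well-formed.
(e) sonority 4-2-1: well-formed.
(f) sonority 1-3-1-1: ill-formed.

4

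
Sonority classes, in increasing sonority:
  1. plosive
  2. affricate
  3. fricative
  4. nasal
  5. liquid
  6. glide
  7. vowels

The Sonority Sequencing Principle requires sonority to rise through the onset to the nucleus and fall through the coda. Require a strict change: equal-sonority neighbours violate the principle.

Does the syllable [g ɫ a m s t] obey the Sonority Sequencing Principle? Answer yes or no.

Onset: /g/ is a plosive (sonority 1), /ɫ/ is a liquid (sonority 5); then the nucleus /a/ (sonority 7).
Onset profile 1-5-7 — rises to the nucleus.
Coda: /m/ is a nasal (sonority 4), /s/ is a fricative (sonority 3), /t/ is a plosive (sonority 1).
Coda profile 7-4-3-1 — falls from the nucleus.

yes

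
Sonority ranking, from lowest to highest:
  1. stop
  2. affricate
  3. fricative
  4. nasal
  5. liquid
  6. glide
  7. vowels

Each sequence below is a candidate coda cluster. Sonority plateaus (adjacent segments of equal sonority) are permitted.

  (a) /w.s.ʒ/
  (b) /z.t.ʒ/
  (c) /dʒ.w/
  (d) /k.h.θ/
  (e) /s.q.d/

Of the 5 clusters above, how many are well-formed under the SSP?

(a) sonority 6-3-3: well-formed.
(b) sonority 3-1-3: ill-formed.
(c) sonority 2-6: ill-formed.
(d) sonority 1-3-3: ill-formed.
(e) sonority 3-1-1: well-formed.

2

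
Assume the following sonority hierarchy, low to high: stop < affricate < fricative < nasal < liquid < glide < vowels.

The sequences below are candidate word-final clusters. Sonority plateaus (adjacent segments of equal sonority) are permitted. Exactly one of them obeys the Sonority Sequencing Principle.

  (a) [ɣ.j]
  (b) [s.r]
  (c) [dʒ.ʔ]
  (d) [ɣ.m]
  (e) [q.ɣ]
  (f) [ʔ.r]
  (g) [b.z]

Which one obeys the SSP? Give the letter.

c

(a) [ɣ.j]: profile 3-6 — violates.
(b) [s.r]: profile 3-5 — violates.
(c) [dʒ.ʔ]: profile 2-1 — obeys.
(d) [ɣ.m]: profile 3-4 — violates.
(e) [q.ɣ]: profile 1-3 — violates.
(f) [ʔ.r]: profile 1-5 — violates.
(g) [b.z]: profile 1-3 — violates.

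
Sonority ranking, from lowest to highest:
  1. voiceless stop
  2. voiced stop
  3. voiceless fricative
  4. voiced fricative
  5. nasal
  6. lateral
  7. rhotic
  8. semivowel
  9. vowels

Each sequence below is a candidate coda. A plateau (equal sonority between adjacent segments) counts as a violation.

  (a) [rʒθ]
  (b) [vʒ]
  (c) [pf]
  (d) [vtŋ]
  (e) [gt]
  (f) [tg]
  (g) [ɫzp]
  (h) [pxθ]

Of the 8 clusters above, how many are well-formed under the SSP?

(a) 7-4-3 → obeys
(b) 4-4 → violates
(c) 1-3 → violates
(d) 4-1-5 → violates
(e) 2-1 → obeys
(f) 1-2 → violates
(g) 6-4-1 → obeys
(h) 1-3-3 → violates

3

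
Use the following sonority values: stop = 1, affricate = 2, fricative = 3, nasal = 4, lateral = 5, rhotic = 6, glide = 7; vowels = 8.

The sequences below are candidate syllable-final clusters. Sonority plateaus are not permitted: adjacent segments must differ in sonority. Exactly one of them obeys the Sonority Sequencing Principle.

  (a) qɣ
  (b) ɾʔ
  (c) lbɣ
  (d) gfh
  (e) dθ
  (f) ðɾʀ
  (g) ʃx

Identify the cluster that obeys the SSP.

b

(a) sonority 1-3: ill-formed.
(b) sonority 6-1: well-formed.
(c) sonority 5-1-3: ill-formed.
(d) sonority 1-3-3: ill-formed.
(e) sonority 1-3: ill-formed.
(f) sonority 3-6-6: ill-formed.
(g) sonority 3-3: ill-formed.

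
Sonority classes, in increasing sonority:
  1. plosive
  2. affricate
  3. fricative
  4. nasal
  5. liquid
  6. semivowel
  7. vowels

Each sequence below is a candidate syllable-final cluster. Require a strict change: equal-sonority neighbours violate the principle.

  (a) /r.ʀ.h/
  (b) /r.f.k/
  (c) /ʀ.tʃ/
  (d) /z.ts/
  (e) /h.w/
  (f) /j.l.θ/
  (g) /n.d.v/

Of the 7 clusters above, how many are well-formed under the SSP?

(a) /r.ʀ.h/: profile 5-5-3 — violates.
(b) /r.f.k/: profile 5-3-1 — obeys.
(c) /ʀ.tʃ/: profile 5-2 — obeys.
(d) /z.ts/: profile 3-2 — obeys.
(e) /h.w/: profile 3-6 — violates.
(f) /j.l.θ/: profile 6-5-3 — obeys.
(g) /n.d.v/: profile 4-1-3 — violates.

4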